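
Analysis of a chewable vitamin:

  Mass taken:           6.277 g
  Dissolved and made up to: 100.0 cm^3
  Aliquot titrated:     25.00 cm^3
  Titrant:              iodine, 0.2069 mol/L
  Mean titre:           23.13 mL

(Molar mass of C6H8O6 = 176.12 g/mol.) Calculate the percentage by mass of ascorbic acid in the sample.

53.71 %

C6H8O6 + I2 → C6H6O6 + 2 HI
n(I2) per titration = 0.02313 × 0.2069 = 4.786 × 10^-3 mol
n(C6H8O6) in each aliquot = 4.786 × 10^-3 mol (1:1 ratio)
n(C6H8O6) in the whole flask = 4.786 × 10^-3 × 100.0/25.00 = 0.01914 mol
mass of C6H8O6 = 0.01914 × 176.12 = 3.371 g
% C6H8O6 = 3.371 / 6.277 × 100 = 53.71 %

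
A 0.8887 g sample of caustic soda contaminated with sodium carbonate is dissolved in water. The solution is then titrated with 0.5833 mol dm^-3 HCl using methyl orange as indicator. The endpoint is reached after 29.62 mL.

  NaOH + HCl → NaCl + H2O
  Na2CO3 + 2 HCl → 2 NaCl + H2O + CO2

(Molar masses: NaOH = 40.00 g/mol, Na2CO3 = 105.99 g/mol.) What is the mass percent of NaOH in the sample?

n(HCl) = 0.02962 × 0.5833 = 0.01728 mol
Let x = n(NaOH), y = n(Na2CO3).
Titrant: 1x + 2y = 0.01728;  mass: 40.00x + 105.99y = 0.8887
Solving, x = 2.071 × 10^-3 mol, y = 7.603 × 10^-3 mol
mass of NaOH = 2.071 × 10^-3 × 40.00 = 0.08284 g
% NaOH = 0.08284 / 0.8887 × 100 = 9.322 %

9.322 %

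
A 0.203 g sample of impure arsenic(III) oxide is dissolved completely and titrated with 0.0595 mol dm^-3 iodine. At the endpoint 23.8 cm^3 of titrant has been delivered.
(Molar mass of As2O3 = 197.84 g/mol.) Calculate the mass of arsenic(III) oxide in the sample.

As2O3 + 2 I2 + 2 H2O → As2O5 + 4 HI
n(I2) = 0.0238 L × 0.0595 mol/L = 1.42 × 10^-3 mol
From the 1:2 ratio, n(As2O3) = 1/2 × 1.42 × 10^-3 = 7.08 × 10^-4 mol
mass of As2O3 = 7.08 × 10^-4 × 197.84 g/mol = 0.140 g

0.140 g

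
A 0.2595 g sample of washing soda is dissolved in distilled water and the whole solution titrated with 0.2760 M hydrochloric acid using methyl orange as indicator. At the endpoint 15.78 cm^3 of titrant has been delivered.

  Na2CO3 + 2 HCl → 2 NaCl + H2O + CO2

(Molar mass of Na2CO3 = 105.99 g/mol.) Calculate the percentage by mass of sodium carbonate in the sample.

n(HCl) = 0.01578 L × 0.2760 mol/L = 4.355 × 10^-3 mol
From the 1:2 ratio, n(Na2CO3) = 1/2 × 4.355 × 10^-3 = 2.178 × 10^-3 mol
mass of Na2CO3 = 2.178 × 10^-3 × 105.99 g/mol = 0.2308 g
% Na2CO3 = 0.2308 / 0.2595 × 100 = 88.94 %

88.94 %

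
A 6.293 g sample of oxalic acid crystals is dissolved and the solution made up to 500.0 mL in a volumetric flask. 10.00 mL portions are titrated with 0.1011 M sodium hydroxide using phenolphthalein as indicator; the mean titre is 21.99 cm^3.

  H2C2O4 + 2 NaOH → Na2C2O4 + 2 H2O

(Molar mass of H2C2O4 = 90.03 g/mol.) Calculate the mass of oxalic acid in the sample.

5.004 g

n(NaOH) per titration = 0.02199 × 0.1011 = 2.223 × 10^-3 mol
From the 1:2 ratio, n(H2C2O4) in each aliquot = 1/2 × 2.223 × 10^-3 = 1.112 × 10^-3 mol
n(H2C2O4) in the whole flask = 1.112 × 10^-3 × 500.0/10.00 = 0.05558 mol
mass of H2C2O4 = 0.05558 × 90.03 = 5.004 g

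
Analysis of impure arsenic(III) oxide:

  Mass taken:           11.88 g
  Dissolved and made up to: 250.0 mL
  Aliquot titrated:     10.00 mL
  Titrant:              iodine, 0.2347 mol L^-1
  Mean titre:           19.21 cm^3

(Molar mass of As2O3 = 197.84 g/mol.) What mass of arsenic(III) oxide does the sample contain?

11.15 g

As2O3 + 2 I2 + 2 H2O → As2O5 + 4 HI
n(I2) per titration = 0.01921 × 0.2347 = 4.509 × 10^-3 mol
From the 1:2 ratio, n(As2O3) in each aliquot = 1/2 × 4.509 × 10^-3 = 2.254 × 10^-3 mol
n(As2O3) in the whole flask = 2.254 × 10^-3 × 250.0/10.00 = 0.05636 mol
mass of As2O3 = 0.05636 × 197.84 = 11.15 g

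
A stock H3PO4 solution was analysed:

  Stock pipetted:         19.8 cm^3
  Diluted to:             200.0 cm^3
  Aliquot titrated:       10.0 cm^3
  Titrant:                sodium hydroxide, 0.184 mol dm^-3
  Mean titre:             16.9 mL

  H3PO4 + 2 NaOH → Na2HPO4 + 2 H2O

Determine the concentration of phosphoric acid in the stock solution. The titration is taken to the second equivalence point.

n(NaOH) = 0.0169 × 0.184 = 3.11 × 10^-3 mol
From the 1:2 ratio, n(H3PO4) in the aliquot = 1/2 × 3.11 × 10^-3 = 1.55 × 10^-3 mol
[H3PO4]_dilute = 1.55 × 10^-3 / 0.0100 = 0.155 mol/L
Dilution factor = 200.0 / 19.8 = 10.10
[H3PO4]_stock = 0.155 × 10.10 = 1.57 mol/L

1.57 mol/L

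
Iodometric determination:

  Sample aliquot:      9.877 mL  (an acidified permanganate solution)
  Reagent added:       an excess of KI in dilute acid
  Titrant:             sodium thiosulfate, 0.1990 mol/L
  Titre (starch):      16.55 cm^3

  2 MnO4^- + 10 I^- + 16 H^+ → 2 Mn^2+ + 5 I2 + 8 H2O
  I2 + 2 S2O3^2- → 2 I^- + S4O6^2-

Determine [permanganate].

0.06669 mol/L

n(S2O3^2-) = 0.01655 × 0.1990 = 3.293 × 10^-3 mol
n(I2) = n(S2O3^2-)/2 = 1.647 × 10^-3 mol
From the 2:5 ratio, n(MnO4^-) in the aliquot = 2/5 × 1.647 × 10^-3 = 6.587 × 10^-4 mol
[MnO4^-] = 6.587 × 10^-4 / 0.009877 = 0.06669 mol/L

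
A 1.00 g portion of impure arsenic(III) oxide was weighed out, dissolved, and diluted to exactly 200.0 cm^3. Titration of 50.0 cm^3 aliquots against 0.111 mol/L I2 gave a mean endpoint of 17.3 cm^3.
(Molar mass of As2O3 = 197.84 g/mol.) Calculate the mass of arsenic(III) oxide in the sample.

As2O3 + 2 I2 + 2 H2O → As2O5 + 4 HI
n(I2) per titration = 0.0173 × 0.111 = 1.92 × 10^-3 mol
From the 1:2 ratio, n(As2O3) in each aliquot = 1/2 × 1.92 × 10^-3 = 9.60 × 10^-4 mol
n(As2O3) in the whole flask = 9.60 × 10^-4 × 200.0/50.0 = 3.84 × 10^-3 mol
mass of As2O3 = 3.84 × 10^-3 × 197.84 = 0.760 g

0.760 g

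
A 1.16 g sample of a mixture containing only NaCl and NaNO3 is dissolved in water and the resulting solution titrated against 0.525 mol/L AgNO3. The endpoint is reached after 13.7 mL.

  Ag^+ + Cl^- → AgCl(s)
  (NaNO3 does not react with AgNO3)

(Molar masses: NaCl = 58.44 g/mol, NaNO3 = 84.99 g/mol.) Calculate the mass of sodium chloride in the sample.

0.420 g

n(AgNO3) = 0.0137 × 0.525 = 7.19 × 10^-3 mol
Let x = n(NaCl), y = n(NaNO3).
Titrant: 1x = 7.19 × 10^-3;  mass: 58.44x + 84.99y = 1.16
Solving, x = 7.19 × 10^-3 mol, y = 8.70 × 10^-3 mol
mass of NaCl = 7.19 × 10^-3 × 58.44 = 0.420 g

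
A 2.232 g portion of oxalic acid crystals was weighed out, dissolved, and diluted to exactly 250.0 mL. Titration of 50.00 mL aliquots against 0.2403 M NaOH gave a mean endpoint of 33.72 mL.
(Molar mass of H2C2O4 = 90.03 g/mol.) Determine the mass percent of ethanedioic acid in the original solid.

H2C2O4 + 2 NaOH → Na2C2O4 + 2 H2O
n(NaOH) per titration = 0.03372 × 0.2403 = 8.103 × 10^-3 mol
From the 1:2 ratio, n(H2C2O4) in each aliquot = 1/2 × 8.103 × 10^-3 = 4.051 × 10^-3 mol
n(H2C2O4) in the whole flask = 4.051 × 10^-3 × 250.0/50.00 = 0.02026 mol
mass of H2C2O4 = 0.02026 × 90.03 = 1.824 g
% H2C2O4 = 1.824 / 2.232 × 100 = 81.71 %

81.71 %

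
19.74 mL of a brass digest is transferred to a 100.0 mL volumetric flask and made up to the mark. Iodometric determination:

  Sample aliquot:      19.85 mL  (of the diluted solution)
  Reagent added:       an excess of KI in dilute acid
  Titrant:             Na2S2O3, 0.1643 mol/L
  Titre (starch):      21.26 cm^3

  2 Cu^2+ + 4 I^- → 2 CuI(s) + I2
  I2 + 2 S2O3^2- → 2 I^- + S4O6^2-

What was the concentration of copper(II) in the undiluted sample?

0.8914 mol/L

n(S2O3^2-) = 0.02126 × 0.1643 = 3.493 × 10^-3 mol
n(I2) = n(S2O3^2-)/2 = 1.747 × 10^-3 mol
From the 2:1 ratio, n(Cu2+) in the aliquot = 2/1 × 1.747 × 10^-3 = 3.493 × 10^-3 mol
[Cu2+]_dilute = 3.493 × 10^-3 / 0.01985 = 0.1760 mol/L
[Cu2+]_original = 0.1760 × 100.0/19.74 = 0.8914 mol/L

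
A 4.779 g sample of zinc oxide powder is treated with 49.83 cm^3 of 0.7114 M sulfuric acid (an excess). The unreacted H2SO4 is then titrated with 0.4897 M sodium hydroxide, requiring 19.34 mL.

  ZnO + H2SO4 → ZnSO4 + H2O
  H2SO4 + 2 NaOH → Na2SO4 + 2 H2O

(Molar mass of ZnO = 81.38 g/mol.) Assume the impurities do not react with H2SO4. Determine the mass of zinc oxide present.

n(H2SO4) added = 0.04983 × 0.7114 = 0.03545 mol
n(NaOH) used in back-titration = 0.01934 × 0.4897 = 9.471 × 10^-3 mol
From the 1:2 ratio, n(H2SO4) left over = 1/2 × 9.471 × 10^-3 = 4.735 × 10^-3 mol
n(H2SO4) consumed by analyte = 0.03545 − 4.735 × 10^-3 = 0.03071 mol
n(ZnO) = 0.03071 mol (1:1 ratio)
mass of ZnO = 0.03071 × 81.38 = 2.499 g

2.499 g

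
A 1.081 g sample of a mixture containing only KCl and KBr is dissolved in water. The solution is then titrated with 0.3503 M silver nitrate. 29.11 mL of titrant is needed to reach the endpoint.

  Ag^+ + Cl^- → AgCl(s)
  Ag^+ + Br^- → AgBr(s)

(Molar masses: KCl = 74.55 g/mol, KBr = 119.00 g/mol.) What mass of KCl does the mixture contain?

0.2222 g

n(AgNO3) = 0.02911 × 0.3503 = 0.01020 mol
Let x = n(KCl), y = n(KBr).
Titrant: 1x + 1y = 0.01020;  mass: 74.55x + 119.00y = 1.081
Solving, x = 2.980 × 10^-3 mol, y = 7.217 × 10^-3 mol
mass of KCl = 2.980 × 10^-3 × 74.55 = 0.2222 g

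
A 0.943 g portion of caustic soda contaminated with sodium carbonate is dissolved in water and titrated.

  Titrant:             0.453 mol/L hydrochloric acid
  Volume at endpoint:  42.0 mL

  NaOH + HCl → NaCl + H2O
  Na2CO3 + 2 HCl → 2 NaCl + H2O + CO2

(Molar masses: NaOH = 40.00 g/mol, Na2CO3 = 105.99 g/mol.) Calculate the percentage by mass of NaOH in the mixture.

21.3 %

n(HCl) = 0.0420 × 0.453 = 0.0190 mol
Let x = n(NaOH), y = n(Na2CO3).
Titrant: 1x + 2y = 0.0190;  mass: 40.00x + 105.99y = 0.943
Solving, x = 5.02 × 10^-3 mol, y = 7.00 × 10^-3 mol
mass of NaOH = 5.02 × 10^-3 × 40.00 = 0.201 g
% NaOH = 0.201 / 0.943 × 100 = 21.3 %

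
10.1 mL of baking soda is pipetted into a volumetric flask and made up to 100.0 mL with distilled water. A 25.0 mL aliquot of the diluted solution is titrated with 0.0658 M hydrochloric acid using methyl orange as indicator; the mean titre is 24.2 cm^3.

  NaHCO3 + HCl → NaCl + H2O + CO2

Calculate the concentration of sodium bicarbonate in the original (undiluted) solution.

n(HCl) = 0.0242 × 0.0658 = 1.59 × 10^-3 mol
n(NaHCO3) in the aliquot = 1.59 × 10^-3 mol (1:1 ratio)
[NaHCO3]_dilute = 1.59 × 10^-3 / 0.0250 = 0.0637 mol/L
Dilution factor = 100.0 / 10.1 = 9.901
[NaHCO3]_stock = 0.0637 × 9.901 = 0.631 mol/L

0.631 M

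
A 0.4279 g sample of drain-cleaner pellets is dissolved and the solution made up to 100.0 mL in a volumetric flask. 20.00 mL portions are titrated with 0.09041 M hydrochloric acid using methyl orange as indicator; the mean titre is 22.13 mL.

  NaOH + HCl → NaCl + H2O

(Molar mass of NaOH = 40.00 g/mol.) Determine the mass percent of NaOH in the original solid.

93.52 %

n(HCl) per titration = 0.02213 × 0.09041 = 2.001 × 10^-3 mol
n(NaOH) in each aliquot = 2.001 × 10^-3 mol (1:1 ratio)
n(NaOH) in the whole flask = 2.001 × 10^-3 × 100.0/20.00 = 0.01000 mol
mass of NaOH = 0.01000 × 40.00 = 0.4002 g
% NaOH = 0.4002 / 0.4279 × 100 = 93.52 %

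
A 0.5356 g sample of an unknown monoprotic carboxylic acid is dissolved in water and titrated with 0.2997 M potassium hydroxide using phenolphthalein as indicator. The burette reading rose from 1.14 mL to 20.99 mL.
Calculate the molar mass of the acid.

n(KOH) = 0.01985 L × 0.2997 mol/L = 5.949 × 10^-3 mol
n(HA) = 5.949 × 10^-3 mol (1:1 ratio)
M = m / n = 0.5356 g / 5.949 × 10^-3 mol = 90.03 g/mol

90.03 g/mol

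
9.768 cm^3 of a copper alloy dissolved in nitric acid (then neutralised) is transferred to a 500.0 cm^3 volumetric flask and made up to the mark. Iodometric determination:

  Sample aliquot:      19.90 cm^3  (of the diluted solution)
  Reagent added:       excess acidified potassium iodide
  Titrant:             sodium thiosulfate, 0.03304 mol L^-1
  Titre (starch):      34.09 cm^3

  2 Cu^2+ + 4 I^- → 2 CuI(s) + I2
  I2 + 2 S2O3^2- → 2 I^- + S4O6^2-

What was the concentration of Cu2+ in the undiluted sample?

2.897 mol/L

n(S2O3^2-) = 0.03409 × 0.03304 = 1.126 × 10^-3 mol
n(I2) = n(S2O3^2-)/2 = 5.632 × 10^-4 mol
From the 2:1 ratio, n(Cu2+) in the aliquot = 2/1 × 5.632 × 10^-4 = 1.126 × 10^-3 mol
[Cu2+]_dilute = 1.126 × 10^-3 / 0.01990 = 0.05660 mol/L
[Cu2+]_original = 0.05660 × 500.0/9.768 = 2.897 mol/L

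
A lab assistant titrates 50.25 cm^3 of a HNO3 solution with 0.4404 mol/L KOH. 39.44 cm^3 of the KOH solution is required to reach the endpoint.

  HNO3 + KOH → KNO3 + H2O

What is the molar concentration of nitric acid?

n(KOH) = 0.03944 L × 0.4404 mol/L = 0.01737 mol
n(HNO3) = 0.01737 mol (1:1 mole ratio)
[HNO3] = 0.01737 mol / 0.05025 L = 0.3457 mol/L

0.3457 mol/L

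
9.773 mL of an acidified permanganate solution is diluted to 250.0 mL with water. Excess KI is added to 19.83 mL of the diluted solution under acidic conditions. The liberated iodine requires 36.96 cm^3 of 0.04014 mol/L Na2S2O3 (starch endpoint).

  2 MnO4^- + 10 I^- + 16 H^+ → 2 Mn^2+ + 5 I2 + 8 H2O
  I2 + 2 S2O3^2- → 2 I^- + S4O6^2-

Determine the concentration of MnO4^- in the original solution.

n(S2O3^2-) = 0.03696 × 0.04014 = 1.484 × 10^-3 mol
n(I2) = n(S2O3^2-)/2 = 7.418 × 10^-4 mol
From the 2:5 ratio, n(MnO4^-) in the aliquot = 2/5 × 7.418 × 10^-4 = 2.967 × 10^-4 mol
[MnO4^-]_dilute = 2.967 × 10^-4 / 0.01983 = 0.01496 mol/L
[MnO4^-]_original = 0.01496 × 250.0/9.773 = 0.3828 mol/L

0.3828 mol/L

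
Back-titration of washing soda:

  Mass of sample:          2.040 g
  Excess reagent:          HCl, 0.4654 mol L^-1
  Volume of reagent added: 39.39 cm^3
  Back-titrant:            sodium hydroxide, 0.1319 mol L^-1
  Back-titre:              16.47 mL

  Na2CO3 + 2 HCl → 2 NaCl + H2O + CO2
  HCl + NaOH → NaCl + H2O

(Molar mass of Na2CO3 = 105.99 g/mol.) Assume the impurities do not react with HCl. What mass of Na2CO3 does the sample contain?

0.8564 g

n(HCl) added = 0.03939 × 0.4654 = 0.01833 mol
n(NaOH) used in back-titration = 0.01647 × 0.1319 = 2.172 × 10^-3 mol
n(HCl) left over = 2.172 × 10^-3 mol (1:1 ratio)
n(HCl) consumed by analyte = 0.01833 − 2.172 × 10^-3 = 0.01616 mol
From the 1:2 ratio, n(Na2CO3) = 1/2 × 0.01616 = 8.080 × 10^-3 mol
mass of Na2CO3 = 8.080 × 10^-3 × 105.99 = 0.8564 g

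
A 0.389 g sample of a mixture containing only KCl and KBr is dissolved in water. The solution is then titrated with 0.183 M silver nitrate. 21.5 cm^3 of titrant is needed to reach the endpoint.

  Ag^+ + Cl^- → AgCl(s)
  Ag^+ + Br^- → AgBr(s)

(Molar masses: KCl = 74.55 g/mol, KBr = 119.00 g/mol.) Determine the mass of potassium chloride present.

0.133 g

n(AgNO3) = 0.0215 × 0.183 = 3.93 × 10^-3 mol
Let x = n(KCl), y = n(KBr).
Titrant: 1x + 1y = 3.93 × 10^-3;  mass: 74.55x + 119.00y = 0.389
Solving, x = 1.78 × 10^-3 mol, y = 2.15 × 10^-3 mol
mass of KCl = 1.78 × 10^-3 × 74.55 = 0.133 g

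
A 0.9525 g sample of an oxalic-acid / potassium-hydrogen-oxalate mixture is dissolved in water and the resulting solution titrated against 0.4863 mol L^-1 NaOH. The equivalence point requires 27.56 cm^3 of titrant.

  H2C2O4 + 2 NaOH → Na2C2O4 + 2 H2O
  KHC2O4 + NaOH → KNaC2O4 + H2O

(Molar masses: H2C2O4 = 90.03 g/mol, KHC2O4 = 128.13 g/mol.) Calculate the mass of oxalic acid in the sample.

n(NaOH) = 0.02756 × 0.4863 = 0.01340 mol
Let x = n(H2C2O4), y = n(KHC2O4).
Titrant: 2x + 1y = 0.01340;  mass: 90.03x + 128.13y = 0.9525
Solving, x = 4.601 × 10^-3 mol, y = 4.201 × 10^-3 mol
mass of H2C2O4 = 4.601 × 10^-3 × 90.03 = 0.4142 g

0.4142 g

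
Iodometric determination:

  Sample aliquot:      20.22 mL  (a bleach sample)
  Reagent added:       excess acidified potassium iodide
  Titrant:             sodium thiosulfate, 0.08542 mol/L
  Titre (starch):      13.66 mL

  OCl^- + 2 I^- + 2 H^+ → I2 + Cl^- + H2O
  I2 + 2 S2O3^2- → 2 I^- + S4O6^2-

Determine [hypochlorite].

0.02885 mol/L

n(S2O3^2-) = 0.01366 × 0.08542 = 1.167 × 10^-3 mol
n(I2) = n(S2O3^2-)/2 = 5.834 × 10^-4 mol
n(OCl^-) in the aliquot = 5.834 × 10^-4 mol (1:1 ratio)
[OCl^-] = 5.834 × 10^-4 / 0.02022 = 0.02885 mol/L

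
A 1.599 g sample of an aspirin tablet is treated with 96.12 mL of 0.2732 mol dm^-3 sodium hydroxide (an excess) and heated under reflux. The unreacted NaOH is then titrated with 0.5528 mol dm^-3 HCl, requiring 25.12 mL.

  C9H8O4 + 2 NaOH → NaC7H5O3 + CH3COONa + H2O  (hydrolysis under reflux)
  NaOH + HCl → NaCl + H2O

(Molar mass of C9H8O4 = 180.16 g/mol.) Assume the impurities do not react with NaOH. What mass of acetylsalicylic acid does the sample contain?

n(NaOH) added = 0.09612 × 0.2732 = 0.02626 mol
n(HCl) used in back-titration = 0.02512 × 0.5528 = 0.01389 mol
n(NaOH) left over = 0.01389 mol (1:1 ratio)
n(NaOH) consumed by analyte = 0.02626 − 0.01389 = 0.01237 mol
From the 1:2 ratio, n(C9H8O4) = 1/2 × 0.01237 = 6.187 × 10^-3 mol
mass of C9H8O4 = 6.187 × 10^-3 × 180.16 = 1.115 g

1.115 g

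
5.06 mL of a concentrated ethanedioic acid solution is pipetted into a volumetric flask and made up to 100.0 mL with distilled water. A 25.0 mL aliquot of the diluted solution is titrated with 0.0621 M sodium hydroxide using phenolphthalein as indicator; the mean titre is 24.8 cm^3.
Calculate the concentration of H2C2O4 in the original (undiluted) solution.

H2C2O4 + 2 NaOH → Na2C2O4 + 2 H2O
n(NaOH) = 0.0248 × 0.0621 = 1.54 × 10^-3 mol
From the 1:2 ratio, n(H2C2O4) in the aliquot = 1/2 × 1.54 × 10^-3 = 7.70 × 10^-4 mol
[H2C2O4]_dilute = 7.70 × 10^-4 / 0.0250 = 0.0308 mol/L
Dilution factor = 100.0 / 5.06 = 19.76
[H2C2O4]_stock = 0.0308 × 19.76 = 0.609 mol/L

0.609 M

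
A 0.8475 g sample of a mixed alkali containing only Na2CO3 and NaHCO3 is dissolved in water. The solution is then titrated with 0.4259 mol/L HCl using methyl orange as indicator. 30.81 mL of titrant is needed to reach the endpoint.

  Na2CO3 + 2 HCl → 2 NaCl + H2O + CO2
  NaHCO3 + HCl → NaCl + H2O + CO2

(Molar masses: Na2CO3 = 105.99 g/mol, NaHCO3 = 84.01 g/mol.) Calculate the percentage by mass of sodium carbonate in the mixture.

51.39 %

n(HCl) = 0.03081 × 0.4259 = 0.01312 mol
Let x = n(Na2CO3), y = n(NaHCO3).
Titrant: 2x + 1y = 0.01312;  mass: 105.99x + 84.01y = 0.8475
Solving, x = 4.109 × 10^-3 mol, y = 4.904 × 10^-3 mol
mass of Na2CO3 = 4.109 × 10^-3 × 105.99 = 0.4355 g
% Na2CO3 = 0.4355 / 0.8475 × 100 = 51.39 %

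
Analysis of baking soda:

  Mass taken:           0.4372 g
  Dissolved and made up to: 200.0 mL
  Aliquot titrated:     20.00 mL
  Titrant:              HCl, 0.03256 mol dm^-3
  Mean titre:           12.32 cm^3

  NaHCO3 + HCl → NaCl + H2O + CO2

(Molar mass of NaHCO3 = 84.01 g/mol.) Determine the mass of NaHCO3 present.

0.3370 g

n(HCl) per titration = 0.01232 × 0.03256 = 4.011 × 10^-4 mol
n(NaHCO3) in each aliquot = 4.011 × 10^-4 mol (1:1 ratio)
n(NaHCO3) in the whole flask = 4.011 × 10^-4 × 200.0/20.00 = 4.011 × 10^-3 mol
mass of NaHCO3 = 4.011 × 10^-3 × 84.01 = 0.3370 g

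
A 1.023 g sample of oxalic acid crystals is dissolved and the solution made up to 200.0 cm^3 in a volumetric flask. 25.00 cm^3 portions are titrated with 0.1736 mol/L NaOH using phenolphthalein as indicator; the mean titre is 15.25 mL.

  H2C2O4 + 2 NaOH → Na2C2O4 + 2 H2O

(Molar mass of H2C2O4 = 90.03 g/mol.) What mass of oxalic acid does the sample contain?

n(NaOH) per titration = 0.01525 × 0.1736 = 2.647 × 10^-3 mol
From the 1:2 ratio, n(H2C2O4) in each aliquot = 1/2 × 2.647 × 10^-3 = 1.324 × 10^-3 mol
n(H2C2O4) in the whole flask = 1.324 × 10^-3 × 200.0/25.00 = 0.01059 mol
mass of H2C2O4 = 0.01059 × 90.03 = 0.9534 g

0.9534 g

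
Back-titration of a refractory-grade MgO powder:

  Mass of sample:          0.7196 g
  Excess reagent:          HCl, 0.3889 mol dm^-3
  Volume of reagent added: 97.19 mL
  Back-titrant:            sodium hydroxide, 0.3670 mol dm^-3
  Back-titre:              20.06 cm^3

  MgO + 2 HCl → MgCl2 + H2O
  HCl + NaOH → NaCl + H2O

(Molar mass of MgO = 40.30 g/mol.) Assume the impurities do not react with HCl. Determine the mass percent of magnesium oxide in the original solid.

85.22 %

n(HCl) added = 0.09719 × 0.3889 = 0.03780 mol
n(NaOH) used in back-titration = 0.02006 × 0.3670 = 7.362 × 10^-3 mol
n(HCl) left over = 7.362 × 10^-3 mol (1:1 ratio)
n(HCl) consumed by analyte = 0.03780 − 7.362 × 10^-3 = 0.03044 mol
From the 1:2 ratio, n(MgO) = 1/2 × 0.03044 = 0.01522 mol
mass of MgO = 0.01522 × 40.30 = 0.6133 g
% MgO = 0.6133 / 0.7196 × 100 = 85.22 %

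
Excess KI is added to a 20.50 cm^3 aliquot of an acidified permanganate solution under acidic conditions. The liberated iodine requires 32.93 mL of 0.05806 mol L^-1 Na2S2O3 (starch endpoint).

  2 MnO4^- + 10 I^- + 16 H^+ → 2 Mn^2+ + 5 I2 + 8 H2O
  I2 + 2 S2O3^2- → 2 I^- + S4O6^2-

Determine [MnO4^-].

0.01865 mol/L

n(S2O3^2-) = 0.03293 × 0.05806 = 1.912 × 10^-3 mol
n(I2) = n(S2O3^2-)/2 = 9.560 × 10^-4 mol
From the 2:5 ratio, n(MnO4^-) in the aliquot = 2/5 × 9.560 × 10^-4 = 3.824 × 10^-4 mol
[MnO4^-] = 3.824 × 10^-4 / 0.02050 = 0.01865 mol/L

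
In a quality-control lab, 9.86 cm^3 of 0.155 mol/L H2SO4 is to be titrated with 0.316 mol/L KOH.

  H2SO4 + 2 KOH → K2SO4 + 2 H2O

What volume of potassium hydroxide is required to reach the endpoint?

9.67 mL

n(H2SO4) = 0.00986 L × 0.155 mol/L = 1.53 × 10^-3 mol
From the 2:1 stoichiometry, n(KOH) = 2/1 × 1.53 × 10^-3 = 3.06 × 10^-3 mol
V(KOH) = 3.06 × 10^-3 mol / 0.316 mol/L = 0.00967 L = 9.67 mL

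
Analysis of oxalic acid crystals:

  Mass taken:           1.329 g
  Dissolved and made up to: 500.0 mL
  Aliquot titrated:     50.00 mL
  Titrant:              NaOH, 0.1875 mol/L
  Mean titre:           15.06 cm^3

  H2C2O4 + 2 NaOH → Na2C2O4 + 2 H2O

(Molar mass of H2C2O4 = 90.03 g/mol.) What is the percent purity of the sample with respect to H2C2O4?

95.64 %

n(NaOH) per titration = 0.01506 × 0.1875 = 2.824 × 10^-3 mol
From the 1:2 ratio, n(H2C2O4) in each aliquot = 1/2 × 2.824 × 10^-3 = 1.412 × 10^-3 mol
n(H2C2O4) in the whole flask = 1.412 × 10^-3 × 500.0/50.00 = 0.01412 mol
mass of H2C2O4 = 0.01412 × 90.03 = 1.271 g
% H2C2O4 = 1.271 / 1.329 × 100 = 95.64 %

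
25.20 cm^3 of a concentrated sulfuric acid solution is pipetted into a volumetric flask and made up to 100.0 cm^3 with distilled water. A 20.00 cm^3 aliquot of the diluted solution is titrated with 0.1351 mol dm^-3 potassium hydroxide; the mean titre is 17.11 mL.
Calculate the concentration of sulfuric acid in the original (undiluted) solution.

0.2293 mol/L

H2SO4 + 2 KOH → K2SO4 + 2 H2O
n(KOH) = 0.01711 × 0.1351 = 2.312 × 10^-3 mol
From the 1:2 ratio, n(H2SO4) in the aliquot = 1/2 × 2.312 × 10^-3 = 1.156 × 10^-3 mol
[H2SO4]_dilute = 1.156 × 10^-3 / 0.02000 = 0.05779 mol/L
Dilution factor = 100.0 / 25.20 = 3.968
[H2SO4]_stock = 0.05779 × 3.968 = 0.2293 mol/L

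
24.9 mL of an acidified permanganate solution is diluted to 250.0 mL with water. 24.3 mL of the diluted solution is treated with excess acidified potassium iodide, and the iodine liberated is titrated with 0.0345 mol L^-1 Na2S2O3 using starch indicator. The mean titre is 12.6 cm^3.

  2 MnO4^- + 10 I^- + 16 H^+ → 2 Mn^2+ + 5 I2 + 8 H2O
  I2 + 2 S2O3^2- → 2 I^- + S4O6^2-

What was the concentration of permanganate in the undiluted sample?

n(S2O3^2-) = 0.0126 × 0.0345 = 4.35 × 10^-4 mol
n(I2) = n(S2O3^2-)/2 = 2.17 × 10^-4 mol
From the 2:5 ratio, n(MnO4^-) in the aliquot = 2/5 × 2.17 × 10^-4 = 8.69 × 10^-5 mol
[MnO4^-]_dilute = 8.69 × 10^-5 / 0.0243 = 0.00358 mol/L
[MnO4^-]_original = 0.00358 × 250.0/24.9 = 0.0359 mol/L

0.0359 mol/L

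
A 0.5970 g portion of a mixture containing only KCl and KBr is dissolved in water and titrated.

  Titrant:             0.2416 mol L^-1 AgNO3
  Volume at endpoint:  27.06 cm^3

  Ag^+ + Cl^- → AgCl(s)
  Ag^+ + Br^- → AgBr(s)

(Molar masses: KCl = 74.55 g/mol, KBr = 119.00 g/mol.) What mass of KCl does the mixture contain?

0.3035 g

n(AgNO3) = 0.02706 × 0.2416 = 6.538 × 10^-3 mol
Let x = n(KCl), y = n(KBr).
Titrant: 1x + 1y = 6.538 × 10^-3;  mass: 74.55x + 119.00y = 0.5970
Solving, x = 4.072 × 10^-3 mol, y = 2.466 × 10^-3 mol
mass of KCl = 4.072 × 10^-3 × 74.55 = 0.3035 g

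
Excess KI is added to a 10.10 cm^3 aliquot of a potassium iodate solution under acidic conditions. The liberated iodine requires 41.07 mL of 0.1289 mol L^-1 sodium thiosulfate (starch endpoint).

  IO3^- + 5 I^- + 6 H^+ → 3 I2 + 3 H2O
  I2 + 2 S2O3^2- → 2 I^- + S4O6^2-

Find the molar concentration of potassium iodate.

0.08736 mol/L

n(S2O3^2-) = 0.04107 × 0.1289 = 5.294 × 10^-3 mol
n(I2) = n(S2O3^2-)/2 = 2.647 × 10^-3 mol
From the 1:3 ratio, n(IO3^-) in the aliquot = 1/3 × 2.647 × 10^-3 = 8.823 × 10^-4 mol
[IO3^-] = 8.823 × 10^-4 / 0.01010 = 0.08736 mol/L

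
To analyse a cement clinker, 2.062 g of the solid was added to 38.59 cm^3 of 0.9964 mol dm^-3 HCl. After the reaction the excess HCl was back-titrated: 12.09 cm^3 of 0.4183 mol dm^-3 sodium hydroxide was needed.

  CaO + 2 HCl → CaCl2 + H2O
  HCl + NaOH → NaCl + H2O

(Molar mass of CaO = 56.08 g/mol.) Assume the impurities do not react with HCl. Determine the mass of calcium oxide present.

n(HCl) added = 0.03859 × 0.9964 = 0.03845 mol
n(NaOH) used in back-titration = 0.01209 × 0.4183 = 5.057 × 10^-3 mol
n(HCl) left over = 5.057 × 10^-3 mol (1:1 ratio)
n(HCl) consumed by analyte = 0.03845 − 5.057 × 10^-3 = 0.03339 mol
From the 1:2 ratio, n(CaO) = 1/2 × 0.03339 = 0.01670 mol
mass of CaO = 0.01670 × 56.08 = 0.9364 g

0.9364 g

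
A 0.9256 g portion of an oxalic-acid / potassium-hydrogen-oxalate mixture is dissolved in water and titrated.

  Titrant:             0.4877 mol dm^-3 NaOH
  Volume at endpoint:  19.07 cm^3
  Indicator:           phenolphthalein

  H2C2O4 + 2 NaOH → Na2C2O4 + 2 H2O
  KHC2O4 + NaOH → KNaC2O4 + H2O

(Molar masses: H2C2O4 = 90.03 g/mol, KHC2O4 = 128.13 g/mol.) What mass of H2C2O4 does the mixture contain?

n(NaOH) = 0.01907 × 0.4877 = 9.300 × 10^-3 mol
Let x = n(H2C2O4), y = n(KHC2O4).
Titrant: 2x + 1y = 9.300 × 10^-3;  mass: 90.03x + 128.13y = 0.9256
Solving, x = 1.601 × 10^-3 mol, y = 6.099 × 10^-3 mol
mass of H2C2O4 = 1.601 × 10^-3 × 90.03 = 0.1441 g

0.1441 g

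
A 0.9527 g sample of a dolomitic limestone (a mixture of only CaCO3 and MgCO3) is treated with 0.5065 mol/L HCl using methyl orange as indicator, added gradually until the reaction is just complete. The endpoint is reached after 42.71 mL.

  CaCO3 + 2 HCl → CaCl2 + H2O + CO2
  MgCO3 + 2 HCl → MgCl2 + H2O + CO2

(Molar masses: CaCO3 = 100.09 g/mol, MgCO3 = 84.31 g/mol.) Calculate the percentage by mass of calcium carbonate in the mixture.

n(HCl) = 0.04271 × 0.5065 = 0.02163 mol
Let x = n(CaCO3), y = n(MgCO3).
Titrant: 2x + 2y = 0.02163;  mass: 100.09x + 84.31y = 0.9527
Solving, x = 2.584 × 10^-3 mol, y = 8.232 × 10^-3 mol
mass of CaCO3 = 2.584 × 10^-3 × 100.09 = 0.2586 g
% CaCO3 = 0.2586 / 0.9527 × 100 = 27.15 %

27.15 %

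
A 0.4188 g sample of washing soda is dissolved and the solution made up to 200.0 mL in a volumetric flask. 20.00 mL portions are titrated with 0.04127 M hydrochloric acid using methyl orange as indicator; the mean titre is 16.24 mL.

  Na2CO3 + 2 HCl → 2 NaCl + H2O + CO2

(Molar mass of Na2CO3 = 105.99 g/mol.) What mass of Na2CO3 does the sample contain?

n(HCl) per titration = 0.01624 × 0.04127 = 6.702 × 10^-4 mol
From the 1:2 ratio, n(Na2CO3) in each aliquot = 1/2 × 6.702 × 10^-4 = 3.351 × 10^-4 mol
n(Na2CO3) in the whole flask = 3.351 × 10^-4 × 200.0/20.00 = 3.351 × 10^-3 mol
mass of Na2CO3 = 3.351 × 10^-3 × 105.99 = 0.3552 g

0.3552 g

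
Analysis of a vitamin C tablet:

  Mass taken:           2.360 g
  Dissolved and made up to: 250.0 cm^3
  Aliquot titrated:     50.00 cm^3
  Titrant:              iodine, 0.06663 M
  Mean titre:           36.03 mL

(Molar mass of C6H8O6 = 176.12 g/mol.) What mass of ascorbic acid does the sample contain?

2.114 g

C6H8O6 + I2 → C6H6O6 + 2 HI
n(I2) per titration = 0.03603 × 0.06663 = 2.401 × 10^-3 mol
n(C6H8O6) in each aliquot = 2.401 × 10^-3 mol (1:1 ratio)
n(C6H8O6) in the whole flask = 2.401 × 10^-3 × 250.0/50.00 = 0.01200 mol
mass of C6H8O6 = 0.01200 × 176.12 = 2.114 g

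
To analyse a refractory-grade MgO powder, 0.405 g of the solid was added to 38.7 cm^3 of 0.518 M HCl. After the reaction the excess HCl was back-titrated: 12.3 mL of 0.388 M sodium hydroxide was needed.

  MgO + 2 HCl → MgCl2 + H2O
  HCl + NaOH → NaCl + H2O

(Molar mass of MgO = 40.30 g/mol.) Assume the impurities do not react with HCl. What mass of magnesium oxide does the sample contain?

0.308 g

n(HCl) added = 0.0387 × 0.518 = 0.0200 mol
n(NaOH) used in back-titration = 0.0123 × 0.388 = 4.77 × 10^-3 mol
n(HCl) left over = 4.77 × 10^-3 mol (1:1 ratio)
n(HCl) consumed by analyte = 0.0200 − 4.77 × 10^-3 = 0.0153 mol
From the 1:2 ratio, n(MgO) = 1/2 × 0.0153 = 7.64 × 10^-3 mol
mass of MgO = 7.64 × 10^-3 × 40.30 = 0.308 g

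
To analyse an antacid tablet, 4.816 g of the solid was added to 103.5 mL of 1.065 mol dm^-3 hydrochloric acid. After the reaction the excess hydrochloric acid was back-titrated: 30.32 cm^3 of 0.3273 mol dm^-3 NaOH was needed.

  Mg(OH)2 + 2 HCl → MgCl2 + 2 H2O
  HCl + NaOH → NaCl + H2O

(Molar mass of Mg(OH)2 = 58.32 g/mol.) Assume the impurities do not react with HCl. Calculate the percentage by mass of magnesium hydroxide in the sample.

n(HCl) added = 0.1035 × 1.065 = 0.1102 mol
n(NaOH) used in back-titration = 0.03032 × 0.3273 = 9.924 × 10^-3 mol
n(HCl) left over = 9.924 × 10^-3 mol (1:1 ratio)
n(HCl) consumed by analyte = 0.1102 − 9.924 × 10^-3 = 0.1003 mol
From the 1:2 ratio, n(Mg(OH)2) = 1/2 × 0.1003 = 0.05015 mol
mass of Mg(OH)2 = 0.05015 × 58.32 = 2.925 g
% Mg(OH)2 = 2.925 / 4.816 × 100 = 60.73 %

60.73 %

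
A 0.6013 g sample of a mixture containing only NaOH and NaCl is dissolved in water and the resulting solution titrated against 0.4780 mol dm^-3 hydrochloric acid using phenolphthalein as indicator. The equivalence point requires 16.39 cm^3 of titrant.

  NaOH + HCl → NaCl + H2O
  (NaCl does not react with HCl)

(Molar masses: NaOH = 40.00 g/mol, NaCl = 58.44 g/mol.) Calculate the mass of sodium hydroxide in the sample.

n(HCl) = 0.01639 × 0.4780 = 7.834 × 10^-3 mol
Let x = n(NaOH), y = n(NaCl).
Titrant: 1x = 7.834 × 10^-3;  mass: 40.00x + 58.44y = 0.6013
Solving, x = 7.834 × 10^-3 mol, y = 4.927 × 10^-3 mol
mass of NaOH = 7.834 × 10^-3 × 40.00 = 0.3134 g

0.3134 g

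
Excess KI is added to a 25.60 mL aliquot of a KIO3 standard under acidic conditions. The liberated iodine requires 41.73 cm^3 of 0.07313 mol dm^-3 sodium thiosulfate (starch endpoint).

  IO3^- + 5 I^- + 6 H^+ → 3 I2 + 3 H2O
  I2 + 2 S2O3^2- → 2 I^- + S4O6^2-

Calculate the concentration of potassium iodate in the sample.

n(S2O3^2-) = 0.04173 × 0.07313 = 3.052 × 10^-3 mol
n(I2) = n(S2O3^2-)/2 = 1.526 × 10^-3 mol
From the 1:3 ratio, n(IO3^-) in the aliquot = 1/3 × 1.526 × 10^-3 = 5.086 × 10^-4 mol
[IO3^-] = 5.086 × 10^-4 / 0.02560 = 0.01987 mol/L

0.01987 mol/L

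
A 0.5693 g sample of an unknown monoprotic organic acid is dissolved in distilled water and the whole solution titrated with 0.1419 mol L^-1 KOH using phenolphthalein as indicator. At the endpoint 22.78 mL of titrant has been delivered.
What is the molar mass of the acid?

n(KOH) = 0.02278 L × 0.1419 mol/L = 3.232 × 10^-3 mol
n(HA) = 3.232 × 10^-3 mol (1:1 ratio)
M = m / n = 0.5693 g / 3.232 × 10^-3 mol = 176.1 g/mol

176.1 g/mol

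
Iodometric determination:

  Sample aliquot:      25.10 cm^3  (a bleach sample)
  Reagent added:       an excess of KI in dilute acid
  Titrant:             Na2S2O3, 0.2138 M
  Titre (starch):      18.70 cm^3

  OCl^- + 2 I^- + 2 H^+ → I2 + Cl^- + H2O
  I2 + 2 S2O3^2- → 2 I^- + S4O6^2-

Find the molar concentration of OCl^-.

n(S2O3^2-) = 0.01870 × 0.2138 = 3.998 × 10^-3 mol
n(I2) = n(S2O3^2-)/2 = 1.999 × 10^-3 mol
n(OCl^-) in the aliquot = 1.999 × 10^-3 mol (1:1 ratio)
[OCl^-] = 1.999 × 10^-3 / 0.02510 = 0.07964 mol/L

0.07964 M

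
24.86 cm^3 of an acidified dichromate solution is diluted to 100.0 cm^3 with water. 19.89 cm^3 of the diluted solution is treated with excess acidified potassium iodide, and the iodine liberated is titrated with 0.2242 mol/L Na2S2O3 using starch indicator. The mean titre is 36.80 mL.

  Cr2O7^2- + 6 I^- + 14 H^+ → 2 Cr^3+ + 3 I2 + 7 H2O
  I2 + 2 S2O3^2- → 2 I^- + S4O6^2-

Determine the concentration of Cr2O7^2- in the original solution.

0.2781 mol/L

n(S2O3^2-) = 0.03680 × 0.2242 = 8.251 × 10^-3 mol
n(I2) = n(S2O3^2-)/2 = 4.125 × 10^-3 mol
From the 1:3 ratio, n(Cr2O7^2-) in the aliquot = 1/3 × 4.125 × 10^-3 = 1.375 × 10^-3 mol
[Cr2O7^2-]_dilute = 1.375 × 10^-3 / 0.01989 = 0.06913 mol/L
[Cr2O7^2-]_original = 0.06913 × 100.0/24.86 = 0.2781 mol/L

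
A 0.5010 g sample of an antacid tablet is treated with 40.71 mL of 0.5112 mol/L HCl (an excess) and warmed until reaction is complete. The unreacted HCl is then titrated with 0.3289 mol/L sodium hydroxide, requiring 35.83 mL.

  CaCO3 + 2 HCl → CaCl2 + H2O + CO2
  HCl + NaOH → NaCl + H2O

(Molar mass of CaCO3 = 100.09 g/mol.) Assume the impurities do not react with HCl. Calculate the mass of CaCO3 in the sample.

0.4517 g

n(HCl) added = 0.04071 × 0.5112 = 0.02081 mol
n(NaOH) used in back-titration = 0.03583 × 0.3289 = 0.01178 mol
n(HCl) left over = 0.01178 mol (1:1 ratio)
n(HCl) consumed by analyte = 0.02081 − 0.01178 = 9.026 × 10^-3 mol
From the 1:2 ratio, n(CaCO3) = 1/2 × 9.026 × 10^-3 = 4.513 × 10^-3 mol
mass of CaCO3 = 4.513 × 10^-3 × 100.09 = 0.4517 g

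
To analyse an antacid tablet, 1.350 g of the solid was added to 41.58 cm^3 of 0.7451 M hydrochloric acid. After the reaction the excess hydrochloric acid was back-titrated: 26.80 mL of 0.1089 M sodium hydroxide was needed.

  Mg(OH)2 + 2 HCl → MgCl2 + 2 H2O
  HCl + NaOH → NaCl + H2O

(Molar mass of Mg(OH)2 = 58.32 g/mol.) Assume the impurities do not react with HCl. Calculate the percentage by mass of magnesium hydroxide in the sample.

60.62 %

n(HCl) added = 0.04158 × 0.7451 = 0.03098 mol
n(NaOH) used in back-titration = 0.02680 × 0.1089 = 2.919 × 10^-3 mol
n(HCl) left over = 2.919 × 10^-3 mol (1:1 ratio)
n(HCl) consumed by analyte = 0.03098 − 2.919 × 10^-3 = 0.02806 mol
From the 1:2 ratio, n(Mg(OH)2) = 1/2 × 0.02806 = 0.01403 mol
mass of Mg(OH)2 = 0.01403 × 58.32 = 0.8183 g
% Mg(OH)2 = 0.8183 / 1.350 × 100 = 60.62 %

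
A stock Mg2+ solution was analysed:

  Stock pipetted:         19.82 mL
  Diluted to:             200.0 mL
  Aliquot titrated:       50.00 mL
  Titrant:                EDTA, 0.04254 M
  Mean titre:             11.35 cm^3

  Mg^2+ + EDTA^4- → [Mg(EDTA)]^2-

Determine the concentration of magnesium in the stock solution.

n(EDTA) = 0.01135 × 0.04254 = 4.828 × 10^-4 mol
n(Mg2+) in the aliquot = 4.828 × 10^-4 mol (1:1 ratio)
[Mg2+]_dilute = 4.828 × 10^-4 / 0.05000 = 0.009657 mol/L
Dilution factor = 200.0 / 19.82 = 10.09
[Mg2+]_stock = 0.009657 × 10.09 = 0.09744 mol/L

0.09744 M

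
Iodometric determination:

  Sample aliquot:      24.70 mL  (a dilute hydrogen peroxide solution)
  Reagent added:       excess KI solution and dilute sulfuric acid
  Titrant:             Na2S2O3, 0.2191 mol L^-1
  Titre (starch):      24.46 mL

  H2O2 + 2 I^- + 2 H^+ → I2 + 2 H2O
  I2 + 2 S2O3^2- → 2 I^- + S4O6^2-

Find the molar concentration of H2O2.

0.1085 mol/L

n(S2O3^2-) = 0.02446 × 0.2191 = 5.359 × 10^-3 mol
n(I2) = n(S2O3^2-)/2 = 2.680 × 10^-3 mol
n(H2O2) in the aliquot = 2.680 × 10^-3 mol (1:1 ratio)
[H2O2] = 2.680 × 10^-3 / 0.02470 = 0.1085 mol/L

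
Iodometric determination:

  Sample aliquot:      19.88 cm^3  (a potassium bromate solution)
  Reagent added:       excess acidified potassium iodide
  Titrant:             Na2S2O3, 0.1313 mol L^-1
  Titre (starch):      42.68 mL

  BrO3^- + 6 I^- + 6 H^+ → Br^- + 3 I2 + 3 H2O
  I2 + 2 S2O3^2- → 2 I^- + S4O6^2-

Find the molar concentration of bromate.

0.04698 mol/L

n(S2O3^2-) = 0.04268 × 0.1313 = 5.604 × 10^-3 mol
n(I2) = n(S2O3^2-)/2 = 2.802 × 10^-3 mol
From the 1:3 ratio, n(BrO3^-) in the aliquot = 1/3 × 2.802 × 10^-3 = 9.340 × 10^-4 mol
[BrO3^-] = 9.340 × 10^-4 / 0.01988 = 0.04698 mol/L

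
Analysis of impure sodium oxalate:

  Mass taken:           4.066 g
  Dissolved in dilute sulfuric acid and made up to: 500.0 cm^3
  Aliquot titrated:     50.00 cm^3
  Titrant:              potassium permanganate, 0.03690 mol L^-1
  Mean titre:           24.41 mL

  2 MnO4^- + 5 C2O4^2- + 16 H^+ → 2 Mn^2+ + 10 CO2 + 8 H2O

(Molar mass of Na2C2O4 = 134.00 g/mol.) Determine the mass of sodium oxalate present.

3.017 g

n(KMnO4) per titration = 0.02441 × 0.03690 = 9.007 × 10^-4 mol
From the 5:2 ratio, n(Na2C2O4) in each aliquot = 5/2 × 9.007 × 10^-4 = 2.252 × 10^-3 mol
n(Na2C2O4) in the whole flask = 2.252 × 10^-3 × 500.0/50.00 = 0.02252 mol
mass of Na2C2O4 = 0.02252 × 134.00 = 3.017 g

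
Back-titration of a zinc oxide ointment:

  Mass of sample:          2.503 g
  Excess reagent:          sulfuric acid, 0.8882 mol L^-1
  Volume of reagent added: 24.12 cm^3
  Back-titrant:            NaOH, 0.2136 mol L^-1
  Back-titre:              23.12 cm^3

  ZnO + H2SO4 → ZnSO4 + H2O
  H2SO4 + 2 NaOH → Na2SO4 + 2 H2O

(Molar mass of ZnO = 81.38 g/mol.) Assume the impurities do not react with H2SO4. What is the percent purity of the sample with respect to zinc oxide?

n(H2SO4) added = 0.02412 × 0.8882 = 0.02142 mol
n(NaOH) used in back-titration = 0.02312 × 0.2136 = 4.938 × 10^-3 mol
From the 1:2 ratio, n(H2SO4) left over = 1/2 × 4.938 × 10^-3 = 2.469 × 10^-3 mol
n(H2SO4) consumed by analyte = 0.02142 − 2.469 × 10^-3 = 0.01895 mol
n(ZnO) = 0.01895 mol (1:1 ratio)
mass of ZnO = 0.01895 × 81.38 = 1.542 g
% ZnO = 1.542 / 2.503 × 100 = 61.63 %

61.63 %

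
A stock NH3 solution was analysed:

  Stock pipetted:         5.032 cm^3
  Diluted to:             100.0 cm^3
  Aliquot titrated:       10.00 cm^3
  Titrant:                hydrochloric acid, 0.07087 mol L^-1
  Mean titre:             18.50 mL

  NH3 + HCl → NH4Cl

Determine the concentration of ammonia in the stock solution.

n(HCl) = 0.01850 × 0.07087 = 1.311 × 10^-3 mol
n(NH3) in the aliquot = 1.311 × 10^-3 mol (1:1 ratio)
[NH3]_dilute = 1.311 × 10^-3 / 0.01000 = 0.1311 mol/L
Dilution factor = 100.0 / 5.032 = 19.87
[NH3]_stock = 0.1311 × 19.87 = 2.606 mol/L

2.606 mol/L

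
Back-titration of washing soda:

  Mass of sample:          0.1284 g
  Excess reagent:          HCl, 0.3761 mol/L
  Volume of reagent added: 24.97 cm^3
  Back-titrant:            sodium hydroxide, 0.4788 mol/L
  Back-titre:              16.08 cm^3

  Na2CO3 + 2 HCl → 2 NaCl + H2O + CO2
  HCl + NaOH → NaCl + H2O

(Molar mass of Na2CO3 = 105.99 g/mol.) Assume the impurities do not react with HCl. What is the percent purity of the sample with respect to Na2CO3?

n(HCl) added = 0.02497 × 0.3761 = 9.391 × 10^-3 mol
n(NaOH) used in back-titration = 0.01608 × 0.4788 = 7.699 × 10^-3 mol
n(HCl) left over = 7.699 × 10^-3 mol (1:1 ratio)
n(HCl) consumed by analyte = 9.391 × 10^-3 − 7.699 × 10^-3 = 1.692 × 10^-3 mol
From the 1:2 ratio, n(Na2CO3) = 1/2 × 1.692 × 10^-3 = 8.461 × 10^-4 mol
mass of Na2CO3 = 8.461 × 10^-4 × 105.99 = 0.08967 g
% Na2CO3 = 0.08967 / 0.1284 × 100 = 69.84 %

69.84 %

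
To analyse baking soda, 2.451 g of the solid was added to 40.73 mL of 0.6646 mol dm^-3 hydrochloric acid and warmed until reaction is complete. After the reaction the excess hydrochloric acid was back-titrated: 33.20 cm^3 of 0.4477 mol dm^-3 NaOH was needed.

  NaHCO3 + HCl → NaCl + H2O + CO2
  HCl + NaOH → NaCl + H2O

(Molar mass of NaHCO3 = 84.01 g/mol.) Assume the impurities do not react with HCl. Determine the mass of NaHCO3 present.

n(HCl) added = 0.04073 × 0.6646 = 0.02707 mol
n(NaOH) used in back-titration = 0.03320 × 0.4477 = 0.01486 mol
n(HCl) left over = 0.01486 mol (1:1 ratio)
n(HCl) consumed by analyte = 0.02707 − 0.01486 = 0.01221 mol
n(NaHCO3) = 0.01221 mol (1:1 ratio)
mass of NaHCO3 = 0.01221 × 84.01 = 1.025 g

1.025 g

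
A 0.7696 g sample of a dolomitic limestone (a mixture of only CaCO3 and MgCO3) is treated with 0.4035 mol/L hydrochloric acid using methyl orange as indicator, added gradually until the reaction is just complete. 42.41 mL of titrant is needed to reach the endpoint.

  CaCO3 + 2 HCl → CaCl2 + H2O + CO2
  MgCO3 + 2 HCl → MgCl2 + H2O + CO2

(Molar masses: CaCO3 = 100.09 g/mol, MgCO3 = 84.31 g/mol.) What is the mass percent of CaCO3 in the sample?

n(HCl) = 0.04241 × 0.4035 = 0.01711 mol
Let x = n(CaCO3), y = n(MgCO3).
Titrant: 2x + 2y = 0.01711;  mass: 100.09x + 84.31y = 0.7696
Solving, x = 3.056 × 10^-3 mol, y = 5.500 × 10^-3 mol
mass of CaCO3 = 3.056 × 10^-3 × 100.09 = 0.3059 g
% CaCO3 = 0.3059 / 0.7696 × 100 = 39.75 %

39.75 %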